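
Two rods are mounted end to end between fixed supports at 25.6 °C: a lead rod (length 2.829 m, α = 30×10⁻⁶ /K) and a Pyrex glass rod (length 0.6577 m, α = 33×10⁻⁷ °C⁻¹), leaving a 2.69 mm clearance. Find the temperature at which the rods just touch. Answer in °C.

α₁L₁ = 8.487×10⁻⁵ m/K, α₂L₂ = 2.17041×10⁻⁶ m/K → total 8.704041×10⁻⁵ m/K
ΔT = g/(α₁L₁+α₂L₂) = 2.69×10⁻³ / 8.704041×10⁻⁵ = 30.905 K
T = 25.6 + 30.905 = 56.505 °C

T = 56.5 °C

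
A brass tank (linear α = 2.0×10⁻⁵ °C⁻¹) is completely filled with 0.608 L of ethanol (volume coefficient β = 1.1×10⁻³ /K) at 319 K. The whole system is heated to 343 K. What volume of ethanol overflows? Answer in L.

The tank also expands: β_container ≈ 3α = 6.0×10⁻⁵ /K
Net overflow = V₀(β_liq − 3α_cont)ΔT
β − 3α = 1.10×10⁻³ − 6.0×10⁻⁵ = 1.04×10⁻³ /K; ΔT = 24 K
ΔV = 0.608 × 1.04×10⁻³ × 24 = 0.0152 L

0.0152 L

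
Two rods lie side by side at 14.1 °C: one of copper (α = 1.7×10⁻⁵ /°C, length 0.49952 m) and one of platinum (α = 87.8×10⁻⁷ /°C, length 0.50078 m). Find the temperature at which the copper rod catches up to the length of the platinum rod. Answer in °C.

T = 321.8 °C

L₁(1 + α₁ΔT) = L₂(1 + α₂ΔT) ⇒ ΔT = (L₂ − L₁)/(α₁L₁ − α₂L₂)
L₂ − L₁ = 0.50078 − 0.49952 = 1.26×10⁻³ m
α₁L₁ − α₂L₂ = 1.7×10⁻⁵×0.49952 − 87.8×10⁻⁷×0.50078 = 4.0949916×10⁻⁶ m/K
ΔT = 1.26×10⁻³ / 4.0949916×10⁻⁶ = 307.693 K
T = 14.1 + 307.693 = 321.793 °C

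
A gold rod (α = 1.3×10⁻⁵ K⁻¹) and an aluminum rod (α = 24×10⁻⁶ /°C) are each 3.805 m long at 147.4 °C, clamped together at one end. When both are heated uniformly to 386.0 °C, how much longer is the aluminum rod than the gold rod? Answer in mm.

ΔT = 238.6 K
gold: ΔL = 1.3×10⁻⁵ × 3.805 m × 238.6 = 1.1802×10⁻² m = 11.802 mm
aluminum: ΔL = 24×10⁻⁶ × 3.805 m × 238.6 = 2.1789×10⁻² m = 21.789 mm
difference = 21.789 − 11.802 = 9.987 mm

9.99 mm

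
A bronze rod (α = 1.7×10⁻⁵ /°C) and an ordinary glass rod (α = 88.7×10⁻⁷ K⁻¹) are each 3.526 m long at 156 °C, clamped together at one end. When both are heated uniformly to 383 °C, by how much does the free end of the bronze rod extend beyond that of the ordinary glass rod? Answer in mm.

ΔT = 227 K
bronze: ΔL = 1.7×10⁻⁵ × 3.526 m × 227 = 1.3607×10⁻² m = 13.607 mm
ordinary glass: ΔL = 88.7×10⁻⁷ × 3.526 m × 227 = 7.0996×10⁻³ m = 7.0996 mm
difference = 13.607 − 7.0996 = 6.5074 mm

6.51 mm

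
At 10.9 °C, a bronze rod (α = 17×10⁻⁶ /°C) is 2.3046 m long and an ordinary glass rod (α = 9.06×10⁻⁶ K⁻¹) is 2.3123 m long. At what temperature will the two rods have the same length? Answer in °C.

T = 433.3 °C

L₁(1 + α₁ΔT) = L₂(1 + α₂ΔT) ⇒ ΔT = (L₂ − L₁)/(α₁L₁ − α₂L₂)
L₂ − L₁ = 2.3123 − 2.3046 = 7.70×10⁻³ m
α₁L₁ − α₂L₂ = 17×10⁻⁶×2.3046 − 9.06×10⁻⁶×2.3123 = 1.8228762×10⁻⁵ m/K
ΔT = 7.70×10⁻³ / 1.8228762×10⁻⁵ = 422.409 K
T = 10.9 + 422.409 = 433.309 °C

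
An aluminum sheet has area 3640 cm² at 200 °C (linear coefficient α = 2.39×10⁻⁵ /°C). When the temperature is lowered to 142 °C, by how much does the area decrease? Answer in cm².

Area coefficient ≈ 2α; |ΔT| = 58 K
ΔA = 2αA₀ΔT = 2(2.39×10⁻⁵)(3640)(58) = 10.1 cm²

ΔA = 10.1 cm²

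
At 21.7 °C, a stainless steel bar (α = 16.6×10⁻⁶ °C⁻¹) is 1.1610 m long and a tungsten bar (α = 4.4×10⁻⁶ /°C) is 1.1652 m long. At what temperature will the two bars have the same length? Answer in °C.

Equal length when α₁L₁ΔT − α₂L₂ΔT = L₂ − L₁ = 4.20×10⁻³ m
α₁L₁ = 1.92726×10⁻⁵, α₂L₂ = 5.12688×10⁻⁶ → Δ(αL) = 1.414572×10⁻⁵ m/K
ΔT = 4.20×10⁻³ / 1.414572×10⁻⁵ = 296.910 K, so T = 21.7 + 296.910 = 318.610 °C

T = 318.6 °C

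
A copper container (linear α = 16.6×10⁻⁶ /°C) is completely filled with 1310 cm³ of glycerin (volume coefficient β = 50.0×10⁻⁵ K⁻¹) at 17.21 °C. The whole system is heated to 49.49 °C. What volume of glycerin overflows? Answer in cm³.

19.0 cm³

The container also expands: β_container ≈ 3α = 4.98×10⁻⁵ /K
Net overflow = V₀(β_liq − 3α_cont)ΔT
β − 3α = 5.00×10⁻⁴ − 4.98×10⁻⁵ = 4.502×10⁻⁴ /K; ΔT = 32.28 K
ΔV = 1310 × 4.502×10⁻⁴ × 32.28 = 19.0 cm³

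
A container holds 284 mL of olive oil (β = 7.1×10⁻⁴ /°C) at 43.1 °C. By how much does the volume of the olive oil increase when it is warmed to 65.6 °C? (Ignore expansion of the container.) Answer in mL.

|ΔT| = |65.6 − 43.1| = 22.5 K
ΔV = βV₀ΔT = (7.1×10⁻⁴)(284)(22.5) = 4.54 mL

ΔV = 4.54 mL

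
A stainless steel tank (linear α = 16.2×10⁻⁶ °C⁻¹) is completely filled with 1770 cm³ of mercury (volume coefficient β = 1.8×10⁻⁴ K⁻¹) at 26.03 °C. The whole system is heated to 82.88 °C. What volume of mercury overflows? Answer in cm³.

The tank also expands: β_container ≈ 3α = 4.86×10⁻⁵ /K
Net overflow = V₀(β_liq − 3α_cont)ΔT
β − 3α = 1.80×10⁻⁴ − 4.86×10⁻⁵ = 1.314×10⁻⁴ /K; ΔT = 56.85 K
ΔV = 1770 × 1.314×10⁻⁴ × 56.85 = 13.2 cm³

13.2 cm³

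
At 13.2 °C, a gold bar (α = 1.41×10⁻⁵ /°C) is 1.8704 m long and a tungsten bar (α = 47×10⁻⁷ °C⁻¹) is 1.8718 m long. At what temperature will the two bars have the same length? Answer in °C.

Equal length when α₁L₁ΔT − α₂L₂ΔT = L₂ − L₁ = 1.40×10⁻³ m
α₁L₁ = 2.637264×10⁻⁵, α₂L₂ = 8.79746×10⁻⁶ → Δ(αL) = 1.757518×10⁻⁵ m/K
ΔT = 1.40×10⁻³ / 1.757518×10⁻⁵ = 79.6578 K, so T = 13.2 + 79.6578 = 92.8578 °C

T = 92.86 °C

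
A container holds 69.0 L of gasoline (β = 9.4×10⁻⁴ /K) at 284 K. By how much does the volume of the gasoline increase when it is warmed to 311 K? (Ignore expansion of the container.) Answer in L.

ΔV = 1.75 L

|ΔT| = |311 − 284| = 27 K
ΔV = βV₀ΔT = (9.4×10⁻⁴)(69.0)(27) = 1.75 L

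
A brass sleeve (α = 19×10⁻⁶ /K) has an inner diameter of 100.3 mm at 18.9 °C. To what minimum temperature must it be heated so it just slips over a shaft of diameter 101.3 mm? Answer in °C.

T = 544 °C

Required Δd = 101.3 − 100.3 = 1.0 mm
Δd = αd₀ΔT ⇒ ΔT = Δd/(αd₀) = 1.0 / (19×10⁻⁶ × 100.3) = 524.74 K
T_min = 18.9 + 524.74 = 543.64 °C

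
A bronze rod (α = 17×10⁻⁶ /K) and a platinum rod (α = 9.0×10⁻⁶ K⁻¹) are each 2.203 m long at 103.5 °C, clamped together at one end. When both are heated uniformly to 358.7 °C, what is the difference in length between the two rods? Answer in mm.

4.50 mm

ΔT = 255.2 K
bronze: ΔL = 17×10⁻⁶ × 2.203 m × 255.2 = 9.5575×10⁻³ m = 9.5575 mm
platinum: ΔL = 9.0×10⁻⁶ × 2.203 m × 255.2 = 5.0599×10⁻³ m = 5.0599 mm
difference = 9.5575 − 5.0599 = 4.4976 mm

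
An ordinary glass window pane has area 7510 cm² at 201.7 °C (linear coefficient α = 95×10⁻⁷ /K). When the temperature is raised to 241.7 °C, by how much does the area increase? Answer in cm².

ΔA = 5.71 cm²

Area coefficient ≈ 2α; |ΔT| = 40.0 K
ΔA = 2αA₀ΔT = 2(95×10⁻⁷)(7510)(40.0) = 5.71 cm²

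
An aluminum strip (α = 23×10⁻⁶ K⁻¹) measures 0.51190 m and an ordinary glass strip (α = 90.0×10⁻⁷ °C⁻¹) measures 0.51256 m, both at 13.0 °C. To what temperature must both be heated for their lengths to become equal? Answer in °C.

T = 105.2 °C

Equal length when α₁L₁ΔT − α₂L₂ΔT = L₂ − L₁ = 6.60×10⁻⁴ m
α₁L₁ = 1.17737×10⁻⁵, α₂L₂ = 4.61304×10⁻⁶ → Δ(αL) = 7.16066×10⁻⁶ m/K
ΔT = 6.60×10⁻⁴ / 7.16066×10⁻⁶ = 92.170 K, so T = 13.0 + 92.170 = 105.170 °C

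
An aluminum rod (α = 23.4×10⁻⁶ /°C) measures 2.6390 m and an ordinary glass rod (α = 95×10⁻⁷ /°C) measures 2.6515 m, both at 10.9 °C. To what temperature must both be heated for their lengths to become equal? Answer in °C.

T = 352.8 °C

Equal length when α₁L₁ΔT − α₂L₂ΔT = L₂ − L₁ = 1.25×10⁻² m
α₁L₁ = 6.17526×10⁻⁵, α₂L₂ = 2.518925×10⁻⁵ → Δ(αL) = 3.656335×10⁻⁵ m/K
ΔT = 1.25×10⁻² / 3.656335×10⁻⁵ = 341.872 K, so T = 10.9 + 341.872 = 352.772 °C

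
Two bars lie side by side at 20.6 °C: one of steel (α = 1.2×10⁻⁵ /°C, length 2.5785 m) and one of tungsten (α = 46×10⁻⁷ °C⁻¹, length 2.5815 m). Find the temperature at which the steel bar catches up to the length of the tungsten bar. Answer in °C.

Equal length when α₁L₁ΔT − α₂L₂ΔT = L₂ − L₁ = 3.00×10⁻³ m
α₁L₁ = 3.0942×10⁻⁵, α₂L₂ = 1.18749×10⁻⁵ → Δ(αL) = 1.90671×10⁻⁵ m/K
ΔT = 3.00×10⁻³ / 1.90671×10⁻⁵ = 157.339 K, so T = 20.6 + 157.339 = 177.939 °C

T = 177.9 °C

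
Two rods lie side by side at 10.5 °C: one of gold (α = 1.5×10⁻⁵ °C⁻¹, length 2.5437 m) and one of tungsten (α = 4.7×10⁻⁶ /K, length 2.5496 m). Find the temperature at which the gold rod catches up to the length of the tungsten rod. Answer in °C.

T = 235.9 °C

L₁(1 + α₁ΔT) = L₂(1 + α₂ΔT) ⇒ ΔT = (L₂ − L₁)/(α₁L₁ − α₂L₂)
L₂ − L₁ = 2.5496 − 2.5437 = 5.90×10⁻³ m
α₁L₁ − α₂L₂ = 1.5×10⁻⁵×2.5437 − 4.7×10⁻⁶×2.5496 = 2.617238×10⁻⁵ m/K
ΔT = 5.90×10⁻³ / 2.617238×10⁻⁵ = 225.428 K
T = 10.5 + 225.428 = 235.928 °C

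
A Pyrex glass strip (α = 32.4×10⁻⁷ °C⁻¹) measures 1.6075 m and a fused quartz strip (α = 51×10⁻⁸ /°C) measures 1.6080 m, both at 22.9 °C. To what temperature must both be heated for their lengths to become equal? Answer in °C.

T = 136.8 °C

L₁(1 + α₁ΔT) = L₂(1 + α₂ΔT) ⇒ ΔT = (L₂ − L₁)/(α₁L₁ − α₂L₂)
L₂ − L₁ = 1.6080 − 1.6075 = 5.00×10⁻⁴ m
α₁L₁ − α₂L₂ = 32.4×10⁻⁷×1.6075 − 51×10⁻⁸×1.6080 = 4.38822×10⁻⁶ m/K
ΔT = 5.00×10⁻⁴ / 4.38822×10⁻⁶ = 113.941 K
T = 22.9 + 113.941 = 136.841 °C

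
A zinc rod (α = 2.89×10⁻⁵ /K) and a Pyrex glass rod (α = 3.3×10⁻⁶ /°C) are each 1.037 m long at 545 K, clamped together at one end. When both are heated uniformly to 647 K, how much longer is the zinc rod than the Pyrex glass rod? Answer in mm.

ΔT = 102 K
zinc: ΔL = 2.89×10⁻⁵ × 1.037 m × 102 = 3.0569×10⁻³ m = 3.0569 mm
Pyrex glass: ΔL = 3.3×10⁻⁶ × 1.037 m × 102 = 3.4905×10⁻⁴ m = 0.34905 mm
difference = 3.0569 − 0.34905 = 2.70785 mm

2.71 mm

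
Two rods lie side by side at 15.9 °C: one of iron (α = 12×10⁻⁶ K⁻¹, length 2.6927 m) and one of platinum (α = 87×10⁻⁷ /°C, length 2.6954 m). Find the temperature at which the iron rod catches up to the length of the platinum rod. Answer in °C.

T = 320.6 °C

Equal length when α₁L₁ΔT − α₂L₂ΔT = L₂ − L₁ = 2.70×10⁻³ m
α₁L₁ = 3.23124×10⁻⁵, α₂L₂ = 2.344998×10⁻⁵ → Δ(αL) = 8.86242×10⁻⁶ m/K
ΔT = 2.70×10⁻³ / 8.86242×10⁻⁶ = 304.657 K, so T = 15.9 + 304.657 = 320.557 °C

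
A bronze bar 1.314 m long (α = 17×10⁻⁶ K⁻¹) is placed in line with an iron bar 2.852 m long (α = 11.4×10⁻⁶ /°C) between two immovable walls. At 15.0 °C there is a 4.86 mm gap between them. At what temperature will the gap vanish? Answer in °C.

α₁L₁ = 2.2338×10⁻⁵ m/K, α₂L₂ = 3.25128×10⁻⁵ m/K → total 5.48508×10⁻⁵ m/K
ΔT = g/(α₁L₁+α₂L₂) = 4.86×10⁻³ / 5.48508×10⁻⁵ = 88.60 K
T = 15.0 + 88.60 = 103.60 °C

T = 104 °C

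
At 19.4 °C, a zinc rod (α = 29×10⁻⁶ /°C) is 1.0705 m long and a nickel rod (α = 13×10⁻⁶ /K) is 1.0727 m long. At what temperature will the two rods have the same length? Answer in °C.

T = 148.1 °C

L₁(1 + α₁ΔT) = L₂(1 + α₂ΔT) ⇒ ΔT = (L₂ − L₁)/(α₁L₁ − α₂L₂)
L₂ − L₁ = 1.0727 − 1.0705 = 2.20×10⁻³ m
α₁L₁ − α₂L₂ = 29×10⁻⁶×1.0705 − 13×10⁻⁶×1.0727 = 1.70994×10⁻⁵ m/K
ΔT = 2.20×10⁻³ / 1.70994×10⁻⁵ = 128.659 K
T = 19.4 + 128.659 = 148.059 °C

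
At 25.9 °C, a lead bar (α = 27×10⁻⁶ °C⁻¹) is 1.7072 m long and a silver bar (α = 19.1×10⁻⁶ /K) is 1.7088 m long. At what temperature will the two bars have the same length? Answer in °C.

T = 144.8 °C

Equal length when α₁L₁ΔT − α₂L₂ΔT = L₂ − L₁ = 1.60×10⁻³ m
α₁L₁ = 4.60944×10⁻⁵, α₂L₂ = 3.263808×10⁻⁵ → Δ(αL) = 1.345632×10⁻⁵ m/K
ΔT = 1.60×10⁻³ / 1.345632×10⁻⁵ = 118.903 K, so T = 25.9 + 118.903 = 144.803 °C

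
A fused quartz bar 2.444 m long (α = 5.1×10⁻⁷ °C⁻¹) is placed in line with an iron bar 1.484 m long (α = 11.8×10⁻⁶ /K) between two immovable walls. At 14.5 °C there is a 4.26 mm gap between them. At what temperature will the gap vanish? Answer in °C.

T = 242 °C

α₁L₁ = 1.24644×10⁻⁶ m/K, α₂L₂ = 1.75112×10⁻⁵ m/K → total 1.875764×10⁻⁵ m/K
ΔT = g/(α₁L₁+α₂L₂) = 4.26×10⁻³ / 1.875764×10⁻⁵ = 227.11 K
T = 14.5 + 227.11 = 241.61 °C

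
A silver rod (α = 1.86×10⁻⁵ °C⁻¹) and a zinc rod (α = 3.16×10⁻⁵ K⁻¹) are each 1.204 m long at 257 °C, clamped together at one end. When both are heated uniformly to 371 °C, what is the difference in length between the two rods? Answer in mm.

1.78 mm

ΔT = 114 K
silver: ΔL = 1.86×10⁻⁵ × 1.204 m × 114 = 2.5530×10⁻³ m = 2.5530 mm
zinc: ΔL = 3.16×10⁻⁵ × 1.204 m × 114 = 4.3373×10⁻³ m = 4.3373 mm
difference = 4.3373 − 2.5530 = 1.7843 mm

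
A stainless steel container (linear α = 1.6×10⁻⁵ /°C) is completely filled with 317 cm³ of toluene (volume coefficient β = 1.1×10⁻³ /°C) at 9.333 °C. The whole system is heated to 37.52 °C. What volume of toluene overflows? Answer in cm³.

The container also expands: β_container ≈ 3α = 4.8×10⁻⁵ /K
Net overflow = V₀(β_liq − 3α_cont)ΔT
β − 3α = 1.10×10⁻³ − 4.8×10⁻⁵ = 1.052×10⁻³ /K; ΔT = 28.187 K
ΔV = 317 × 1.052×10⁻³ × 28.187 = 9.40 cm³

9.40 cm³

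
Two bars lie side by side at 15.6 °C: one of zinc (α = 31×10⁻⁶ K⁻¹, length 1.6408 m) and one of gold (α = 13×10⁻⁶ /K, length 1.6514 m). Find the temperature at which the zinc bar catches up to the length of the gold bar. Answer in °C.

T = 376.2 °C

Equal length when α₁L₁ΔT − α₂L₂ΔT = L₂ − L₁ = 1.06×10⁻² m
α₁L₁ = 5.08648×10⁻⁵, α₂L₂ = 2.14682×10⁻⁵ → Δ(αL) = 2.93966×10⁻⁵ m/K
ΔT = 1.06×10⁻² / 2.93966×10⁻⁵ = 360.586 K, so T = 15.6 + 360.586 = 376.186 °C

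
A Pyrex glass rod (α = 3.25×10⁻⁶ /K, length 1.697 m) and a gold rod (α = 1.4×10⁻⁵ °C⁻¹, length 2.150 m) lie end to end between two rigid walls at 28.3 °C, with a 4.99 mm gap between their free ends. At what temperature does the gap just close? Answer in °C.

T = 168 °C

Gap closes when ΔL₁ + ΔL₂ = 4.99 mm = 4.99×10⁻³ m
(α₁L₁ + α₂L₂)ΔT = g
α₁L₁ + α₂L₂ = 3.25×10⁻⁶×1.697 + 1.4×10⁻⁵×2.150 = 3.561525×10⁻⁵ m/K
ΔT = 4.99×10⁻³ / 3.561525×10⁻⁵ = 140.11 K
T = 28.3 + 140.11 = 168.41 °C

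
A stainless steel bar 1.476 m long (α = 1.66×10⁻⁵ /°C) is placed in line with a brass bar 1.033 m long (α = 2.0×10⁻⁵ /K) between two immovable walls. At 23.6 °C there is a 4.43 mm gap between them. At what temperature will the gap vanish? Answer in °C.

Gap closes when ΔL₁ + ΔL₂ = 4.43 mm = 4.43×10⁻³ m
(α₁L₁ + α₂L₂)ΔT = g
α₁L₁ + α₂L₂ = 1.66×10⁻⁵×1.476 + 2.0×10⁻⁵×1.033 = 4.51616×10⁻⁵ m/K
ΔT = 4.43×10⁻³ / 4.51616×10⁻⁵ = 98.09 K
T = 23.6 + 98.09 = 121.69 °C

T = 122 °C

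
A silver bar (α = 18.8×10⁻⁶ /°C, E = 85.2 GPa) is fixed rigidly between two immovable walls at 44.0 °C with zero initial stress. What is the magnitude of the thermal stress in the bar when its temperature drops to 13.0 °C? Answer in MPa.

Fully constrained: the free strain ε = αΔT is blocked, so σ = Eε = EαΔT.
|ΔT| = 31.0 K
σ = 85.2×10⁹ × 18.8×10⁻⁶ × 31.0 = 4.97×10⁷ Pa

σ = 49.7 MPa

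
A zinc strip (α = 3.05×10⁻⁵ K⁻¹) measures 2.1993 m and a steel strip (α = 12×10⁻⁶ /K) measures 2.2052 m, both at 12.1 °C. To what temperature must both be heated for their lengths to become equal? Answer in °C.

T = 157.4 °C

Equal length when α₁L₁ΔT − α₂L₂ΔT = L₂ − L₁ = 5.90×10⁻³ m
α₁L₁ = 6.707865×10⁻⁵, α₂L₂ = 2.64624×10⁻⁵ → Δ(αL) = 4.061625×10⁻⁵ m/K
ΔT = 5.90×10⁻³ / 4.061625×10⁻⁵ = 145.262 K, so T = 12.1 + 145.262 = 157.362 °C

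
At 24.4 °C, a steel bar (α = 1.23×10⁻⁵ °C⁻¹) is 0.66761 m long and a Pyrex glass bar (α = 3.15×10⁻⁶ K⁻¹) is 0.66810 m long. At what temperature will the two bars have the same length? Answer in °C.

Equal length when α₁L₁ΔT − α₂L₂ΔT = L₂ − L₁ = 4.90×10⁻⁴ m
α₁L₁ = 8.211603×10⁻⁶, α₂L₂ = 2.104515×10⁻⁶ → Δ(αL) = 6.107088×10⁻⁶ m/K
ΔT = 4.90×10⁻⁴ / 6.107088×10⁻⁶ = 80.235 K, so T = 24.4 + 80.235 = 104.635 °C

T = 104.6 °C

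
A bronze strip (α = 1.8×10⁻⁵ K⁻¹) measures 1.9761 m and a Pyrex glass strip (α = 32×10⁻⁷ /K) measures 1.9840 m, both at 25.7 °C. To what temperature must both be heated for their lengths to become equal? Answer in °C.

T = 296.1 °C

Equal length when α₁L₁ΔT − α₂L₂ΔT = L₂ − L₁ = 7.90×10⁻³ m
α₁L₁ = 3.55698×10⁻⁵, α₂L₂ = 6.3488×10⁻⁶ → Δ(αL) = 2.9221×10⁻⁵ m/K
ΔT = 7.90×10⁻³ / 2.9221×10⁻⁵ = 270.354 K, so T = 25.7 + 270.354 = 296.054 °C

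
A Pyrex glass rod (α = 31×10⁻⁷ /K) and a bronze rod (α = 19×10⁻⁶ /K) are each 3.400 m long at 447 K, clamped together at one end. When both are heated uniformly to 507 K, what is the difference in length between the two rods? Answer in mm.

ΔT = 60 K
Pyrex glass: ΔL = 31×10⁻⁷ × 3.400 m × 60 = 6.3240×10⁻⁴ m = 0.63240 mm
bronze: ΔL = 19×10⁻⁶ × 3.400 m × 60 = 3.8760×10⁻³ m = 3.8760 mm
difference = 3.8760 − 0.63240 = 3.2436 mm

3.24 mm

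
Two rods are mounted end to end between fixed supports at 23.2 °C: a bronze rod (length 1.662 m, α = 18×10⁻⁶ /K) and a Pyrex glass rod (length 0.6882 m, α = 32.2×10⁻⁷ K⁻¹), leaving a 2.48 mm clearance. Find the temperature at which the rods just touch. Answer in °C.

T = 100 °C

α₁L₁ = 2.9916×10⁻⁵ m/K, α₂L₂ = 2.216004×10⁻⁶ m/K → total 3.2132004×10⁻⁵ m/K
ΔT = g/(α₁L₁+α₂L₂) = 2.48×10⁻³ / 3.2132004×10⁻⁵ = 77.18 K
T = 23.2 + 77.18 = 100.38 °C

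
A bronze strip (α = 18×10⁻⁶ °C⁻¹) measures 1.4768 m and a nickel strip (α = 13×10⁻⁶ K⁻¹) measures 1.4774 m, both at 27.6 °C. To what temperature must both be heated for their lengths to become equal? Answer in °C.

T = 108.9 °C

Equal length when α₁L₁ΔT − α₂L₂ΔT = L₂ − L₁ = 6.00×10⁻⁴ m
α₁L₁ = 2.65824×10⁻⁵, α₂L₂ = 1.92062×10⁻⁵ → Δ(αL) = 7.3762×10⁻⁶ m/K
ΔT = 6.00×10⁻⁴ / 7.3762×10⁻⁶ = 81.343 K, so T = 27.6 + 81.343 = 108.943 °C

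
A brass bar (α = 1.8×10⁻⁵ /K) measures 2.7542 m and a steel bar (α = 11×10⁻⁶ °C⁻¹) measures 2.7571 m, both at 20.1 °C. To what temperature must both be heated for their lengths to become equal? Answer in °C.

L₁(1 + α₁ΔT) = L₂(1 + α₂ΔT) ⇒ ΔT = (L₂ − L₁)/(α₁L₁ − α₂L₂)
L₂ − L₁ = 2.7571 − 2.7542 = 2.90×10⁻³ m
α₁L₁ − α₂L₂ = 1.8×10⁻⁵×2.7542 − 11×10⁻⁶×2.7571 = 1.92475×10⁻⁵ m/K
ΔT = 2.90×10⁻³ / 1.92475×10⁻⁵ = 150.669 K
T = 20.1 + 150.669 = 170.769 °C

T = 170.8 °C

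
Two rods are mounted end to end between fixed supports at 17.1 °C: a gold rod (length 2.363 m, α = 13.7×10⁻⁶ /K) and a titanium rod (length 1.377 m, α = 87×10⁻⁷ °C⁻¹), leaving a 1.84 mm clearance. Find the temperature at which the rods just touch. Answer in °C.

T = 58.6 °C

Gap closes when ΔL₁ + ΔL₂ = 1.84 mm = 1.84×10⁻³ m
(α₁L₁ + α₂L₂)ΔT = g
α₁L₁ + α₂L₂ = 13.7×10⁻⁶×2.363 + 87×10⁻⁷×1.377 = 4.4353×10⁻⁵ m/K
ΔT = 1.84×10⁻³ / 4.4353×10⁻⁵ = 41.485 K
T = 17.1 + 41.485 = 58.585 °C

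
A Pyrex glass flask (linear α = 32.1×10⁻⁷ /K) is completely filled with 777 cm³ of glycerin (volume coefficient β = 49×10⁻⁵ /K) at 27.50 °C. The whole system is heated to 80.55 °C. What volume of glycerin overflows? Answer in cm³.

19.8 cm³

The flask also expands: β_container ≈ 3α = 9.63×10⁻⁶ /K
Net overflow = V₀(β_liq − 3α_cont)ΔT
β − 3α = 4.90×10⁻⁴ − 9.63×10⁻⁶ = 4.8037×10⁻⁴ /K; ΔT = 53.05 K
ΔV = 777 × 4.8037×10⁻⁴ × 53.05 = 19.8 cm³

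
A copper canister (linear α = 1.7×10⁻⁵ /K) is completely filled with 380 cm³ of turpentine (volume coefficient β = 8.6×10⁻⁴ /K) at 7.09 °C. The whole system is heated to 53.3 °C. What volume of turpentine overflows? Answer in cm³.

14.2 cm³

The canister also expands: β_container ≈ 3α = 5.1×10⁻⁵ /K
Net overflow = V₀(β_liq − 3α_cont)ΔT
β − 3α = 8.60×10⁻⁴ − 5.1×10⁻⁵ = 8.09×10⁻⁴ /K; ΔT = 46.21 K
ΔV = 380 × 8.09×10⁻⁴ × 46.21 = 14.2 cm³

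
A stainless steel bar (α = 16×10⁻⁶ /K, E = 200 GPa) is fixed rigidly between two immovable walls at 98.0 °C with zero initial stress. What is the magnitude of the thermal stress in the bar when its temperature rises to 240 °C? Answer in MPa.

σ = 454 MPa

Fully constrained: the free strain ε = αΔT is blocked, so σ = Eε = EαΔT.
|ΔT| = 142.0 K
σ = 200×10⁹ × 16×10⁻⁶ × 142.0 = 4.54×10⁸ Pa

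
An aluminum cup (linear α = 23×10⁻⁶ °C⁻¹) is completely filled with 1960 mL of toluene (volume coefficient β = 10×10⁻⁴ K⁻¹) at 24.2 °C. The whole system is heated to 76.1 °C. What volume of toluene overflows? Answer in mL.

94.7 mL

The cup also expands: β_container ≈ 3α = 6.9×10⁻⁵ /K
Net overflow = V₀(β_liq − 3α_cont)ΔT
β − 3α = 1.00×10⁻³ − 6.9×10⁻⁵ = 9.31×10⁻⁴ /K; ΔT = 51.9 K
ΔV = 1960 × 9.31×10⁻⁴ × 51.9 = 94.7 mL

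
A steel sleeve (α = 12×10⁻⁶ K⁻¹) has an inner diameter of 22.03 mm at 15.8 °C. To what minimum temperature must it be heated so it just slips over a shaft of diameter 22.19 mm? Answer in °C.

T = 621 °C

Required Δd = 22.19 − 22.03 = 0.16 mm
Δd = αd₀ΔT ⇒ ΔT = Δd/(αd₀) = 0.16 / (12×10⁻⁶ × 22.03) = 605.24 K
T_min = 15.8 + 605.24 = 621.04 °C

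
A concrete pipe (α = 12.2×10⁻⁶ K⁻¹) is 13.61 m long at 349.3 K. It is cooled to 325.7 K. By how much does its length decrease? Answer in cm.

ΔL = 0.392 cm

|ΔT| = |325.7 − 349.3| = 23.6 K
ΔL = αL₀ΔT = (12.2×10⁻⁶)(13.61)(23.6) = 3.92×10⁻³ m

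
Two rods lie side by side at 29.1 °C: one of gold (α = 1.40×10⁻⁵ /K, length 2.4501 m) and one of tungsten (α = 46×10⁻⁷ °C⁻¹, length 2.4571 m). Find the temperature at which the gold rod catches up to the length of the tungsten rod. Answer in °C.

L₁(1 + α₁ΔT) = L₂(1 + α₂ΔT) ⇒ ΔT = (L₂ − L₁)/(α₁L₁ − α₂L₂)
L₂ − L₁ = 2.4571 − 2.4501 = 7.00×10⁻³ m
α₁L₁ − α₂L₂ = 1.40×10⁻⁵×2.4501 − 46×10⁻⁷×2.4571 = 2.299874×10⁻⁵ m/K
ΔT = 7.00×10⁻³ / 2.299874×10⁻⁵ = 304.364 K
T = 29.1 + 304.364 = 333.464 °C

T = 333.5 °C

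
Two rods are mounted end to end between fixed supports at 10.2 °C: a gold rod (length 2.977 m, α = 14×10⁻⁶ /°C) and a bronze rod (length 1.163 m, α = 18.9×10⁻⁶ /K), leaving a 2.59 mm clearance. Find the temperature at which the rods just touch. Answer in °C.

Gap closes when ΔL₁ + ΔL₂ = 2.59 mm = 2.59×10⁻³ m
(α₁L₁ + α₂L₂)ΔT = g
α₁L₁ + α₂L₂ = 14×10⁻⁶×2.977 + 18.9×10⁻⁶×1.163 = 6.36587×10⁻⁵ m/K
ΔT = 2.59×10⁻³ / 6.36587×10⁻⁵ = 40.686 K
T = 10.2 + 40.686 = 50.886 °C

T = 50.9 °C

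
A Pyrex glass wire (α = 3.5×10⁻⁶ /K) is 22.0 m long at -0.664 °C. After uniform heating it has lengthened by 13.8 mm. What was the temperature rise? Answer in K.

ΔT = 179 K

ΔL = αL₀ΔT ⇒ ΔT = ΔL / (αL₀)
ΔT = 13.8×10⁻³ m / (3.5×10⁻⁶ × 22.0 m) = 179.22 K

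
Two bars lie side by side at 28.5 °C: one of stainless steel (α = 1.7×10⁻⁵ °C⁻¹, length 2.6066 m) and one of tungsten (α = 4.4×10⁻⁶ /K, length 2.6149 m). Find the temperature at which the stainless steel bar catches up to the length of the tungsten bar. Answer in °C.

Equal length when α₁L₁ΔT − α₂L₂ΔT = L₂ − L₁ = 8.30×10⁻³ m
α₁L₁ = 4.43122×10⁻⁵, α₂L₂ = 1.150556×10⁻⁵ → Δ(αL) = 3.280664×10⁻⁵ m/K
ΔT = 8.30×10⁻³ / 3.280664×10⁻⁵ = 252.998 K, so T = 28.5 + 252.998 = 281.498 °C

T = 281.5 °C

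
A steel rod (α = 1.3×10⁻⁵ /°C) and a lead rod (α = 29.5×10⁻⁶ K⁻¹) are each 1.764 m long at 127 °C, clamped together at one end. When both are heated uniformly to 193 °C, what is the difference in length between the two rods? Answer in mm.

ΔT = 66 K
steel: ΔL = 1.3×10⁻⁵ × 1.764 m × 66 = 1.5135×10⁻³ m = 1.5135 mm
lead: ΔL = 29.5×10⁻⁶ × 1.764 m × 66 = 3.4345×10⁻³ m = 3.4345 mm
difference = 3.4345 − 1.5135 = 1.9210 mm

1.92 mm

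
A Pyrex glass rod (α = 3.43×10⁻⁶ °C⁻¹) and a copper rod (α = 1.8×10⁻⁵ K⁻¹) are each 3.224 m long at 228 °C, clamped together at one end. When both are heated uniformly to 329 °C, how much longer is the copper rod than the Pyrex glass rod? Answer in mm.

4.74 mm

ΔT = 101 K
Pyrex glass: ΔL = 3.43×10⁻⁶ × 3.224 m × 101 = 1.1169×10⁻³ m = 1.1169 mm
copper: ΔL = 1.8×10⁻⁵ × 3.224 m × 101 = 5.8612×10⁻³ m = 5.8612 mm
difference = 5.8612 − 1.1169 = 4.7443 mm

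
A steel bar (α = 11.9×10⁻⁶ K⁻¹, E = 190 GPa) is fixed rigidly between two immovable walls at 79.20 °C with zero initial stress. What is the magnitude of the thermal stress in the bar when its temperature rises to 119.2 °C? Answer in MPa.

σ = 90.4 MPa

Fully constrained: the free strain ε = αΔT is blocked, so σ = Eε = EαΔT.
|ΔT| = 40.00 K
σ = 190×10⁹ × 11.9×10⁻⁶ × 40.00 = 9.04×10⁷ Pa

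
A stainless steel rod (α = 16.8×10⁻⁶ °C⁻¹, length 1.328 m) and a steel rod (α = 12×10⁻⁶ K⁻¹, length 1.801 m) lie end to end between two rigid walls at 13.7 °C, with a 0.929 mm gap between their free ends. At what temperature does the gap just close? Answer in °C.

T = 34.9 °C

Gap closes when ΔL₁ + ΔL₂ = 0.929 mm = 9.29×10⁻⁴ m
(α₁L₁ + α₂L₂)ΔT = g
α₁L₁ + α₂L₂ = 16.8×10⁻⁶×1.328 + 12×10⁻⁶×1.801 = 4.39224×10⁻⁵ m/K
ΔT = 9.29×10⁻⁴ / 4.39224×10⁻⁵ = 21.151 K
T = 13.7 + 21.151 = 34.851 °C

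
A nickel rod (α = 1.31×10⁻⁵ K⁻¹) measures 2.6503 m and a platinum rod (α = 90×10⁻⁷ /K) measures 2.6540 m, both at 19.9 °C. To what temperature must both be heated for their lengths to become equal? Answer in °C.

T = 361.5 °C

L₁(1 + α₁ΔT) = L₂(1 + α₂ΔT) ⇒ ΔT = (L₂ − L₁)/(α₁L₁ − α₂L₂)
L₂ − L₁ = 2.6540 − 2.6503 = 3.70×10⁻³ m
α₁L₁ − α₂L₂ = 1.31×10⁻⁵×2.6503 − 90×10⁻⁷×2.6540 = 1.083293×10⁻⁵ m/K
ΔT = 3.70×10⁻³ / 1.083293×10⁻⁵ = 341.551 K
T = 19.9 + 341.551 = 361.451 °C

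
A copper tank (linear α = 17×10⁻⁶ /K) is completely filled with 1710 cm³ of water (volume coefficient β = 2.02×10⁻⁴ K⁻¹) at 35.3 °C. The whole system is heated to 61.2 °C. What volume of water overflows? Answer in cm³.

The tank also expands: β_container ≈ 3α = 5.1×10⁻⁵ /K
Net overflow = V₀(β_liq − 3α_cont)ΔT
β − 3α = 2.02×10⁻⁴ − 5.1×10⁻⁵ = 1.51×10⁻⁴ /K; ΔT = 25.9 K
ΔV = 1710 × 1.51×10⁻⁴ × 25.9 = 6.69 cm³

6.69 cm³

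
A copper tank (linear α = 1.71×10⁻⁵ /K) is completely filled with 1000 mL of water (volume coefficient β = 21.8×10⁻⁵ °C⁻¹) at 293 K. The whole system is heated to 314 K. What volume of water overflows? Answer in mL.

3.50 mL

The tank also expands: β_container ≈ 3α = 5.13×10⁻⁵ /K
Net overflow = V₀(β_liq − 3α_cont)ΔT
β − 3α = 2.18×10⁻⁴ − 5.13×10⁻⁵ = 1.667×10⁻⁴ /K; ΔT = 21 K
ΔV = 1000 × 1.667×10⁻⁴ × 21 = 3.50 mL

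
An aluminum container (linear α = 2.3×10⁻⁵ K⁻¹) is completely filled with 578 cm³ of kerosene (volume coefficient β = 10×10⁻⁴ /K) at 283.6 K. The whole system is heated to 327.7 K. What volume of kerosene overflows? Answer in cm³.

23.7 cm³

The container also expands: β_container ≈ 3α = 6.9×10⁻⁵ /K
Net overflow = V₀(β_liq − 3α_cont)ΔT
β − 3α = 1.00×10⁻³ − 6.9×10⁻⁵ = 9.31×10⁻⁴ /K; ΔT = 44.1 K
ΔV = 578 × 9.31×10⁻⁴ × 44.1 = 23.7 cm³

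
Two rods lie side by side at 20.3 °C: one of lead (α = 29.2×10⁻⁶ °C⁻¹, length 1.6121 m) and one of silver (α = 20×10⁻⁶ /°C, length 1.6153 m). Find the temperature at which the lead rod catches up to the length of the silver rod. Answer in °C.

L₁(1 + α₁ΔT) = L₂(1 + α₂ΔT) ⇒ ΔT = (L₂ − L₁)/(α₁L₁ − α₂L₂)
L₂ − L₁ = 1.6153 − 1.6121 = 3.20×10⁻³ m
α₁L₁ − α₂L₂ = 29.2×10⁻⁶×1.6121 − 20×10⁻⁶×1.6153 = 1.476732×10⁻⁵ m/K
ΔT = 3.20×10⁻³ / 1.476732×10⁻⁵ = 216.695 K
T = 20.3 + 216.695 = 236.995 °C

T = 237.0 °C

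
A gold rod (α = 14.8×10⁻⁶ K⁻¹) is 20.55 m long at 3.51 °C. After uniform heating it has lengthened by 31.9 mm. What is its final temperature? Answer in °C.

ΔL = αL₀ΔT ⇒ ΔT = ΔL / (αL₀)
ΔT = 31.9×10⁻³ m / (14.8×10⁻⁶ × 20.55 m) = 104.89 K
T = 3.51 + 104.89 = 108.40 °C

T = 108 °C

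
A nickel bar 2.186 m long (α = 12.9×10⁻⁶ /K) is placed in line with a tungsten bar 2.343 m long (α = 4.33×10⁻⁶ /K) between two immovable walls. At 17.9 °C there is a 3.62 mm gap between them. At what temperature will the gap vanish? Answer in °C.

T = 112 °C

Gap closes when ΔL₁ + ΔL₂ = 3.62 mm = 3.62×10⁻³ m
(α₁L₁ + α₂L₂)ΔT = g
α₁L₁ + α₂L₂ = 12.9×10⁻⁶×2.186 + 4.33×10⁻⁶×2.343 = 3.834459×10⁻⁵ m/K
ΔT = 3.62×10⁻³ / 3.834459×10⁻⁵ = 94.41 K
T = 17.9 + 94.41 = 112.31 °C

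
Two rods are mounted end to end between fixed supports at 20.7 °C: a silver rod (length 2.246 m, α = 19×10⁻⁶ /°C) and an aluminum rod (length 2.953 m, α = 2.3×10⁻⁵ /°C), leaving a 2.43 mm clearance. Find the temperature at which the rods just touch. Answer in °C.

T = 42.7 °C

α₁L₁ = 4.2674×10⁻⁵ m/K, α₂L₂ = 6.7919×10⁻⁵ m/K → total 1.10593×10⁻⁴ m/K
ΔT = g/(α₁L₁+α₂L₂) = 2.43×10⁻³ / 1.10593×10⁻⁴ = 21.972 K
T = 20.7 + 21.972 = 42.672 °C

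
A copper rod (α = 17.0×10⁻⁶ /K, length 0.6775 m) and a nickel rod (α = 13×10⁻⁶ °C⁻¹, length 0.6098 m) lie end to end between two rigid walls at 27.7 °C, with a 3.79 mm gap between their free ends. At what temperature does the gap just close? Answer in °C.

T = 223 °C

Gap closes when ΔL₁ + ΔL₂ = 3.79 mm = 3.79×10⁻³ m
(α₁L₁ + α₂L₂)ΔT = g
α₁L₁ + α₂L₂ = 17.0×10⁻⁶×0.6775 + 13×10⁻⁶×0.6098 = 1.94449×10⁻⁵ m/K
ΔT = 3.79×10⁻³ / 1.94449×10⁻⁵ = 194.91 K
T = 27.7 + 194.91 = 222.61 °C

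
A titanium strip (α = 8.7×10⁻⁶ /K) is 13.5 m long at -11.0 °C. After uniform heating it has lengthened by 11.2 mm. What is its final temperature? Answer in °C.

ΔL = αL₀ΔT ⇒ ΔT = ΔL / (αL₀)
ΔT = 11.2×10⁻³ m / (8.7×10⁻⁶ × 13.5 m) = 95.360 K
T = -11.0 + 95.360 = 84.360 °C

T = 84.4 °C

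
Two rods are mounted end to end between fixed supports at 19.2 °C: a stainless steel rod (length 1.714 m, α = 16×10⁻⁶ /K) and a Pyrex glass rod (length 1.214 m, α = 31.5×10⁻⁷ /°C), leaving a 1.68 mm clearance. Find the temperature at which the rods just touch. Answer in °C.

α₁L₁ = 2.7424×10⁻⁵ m/K, α₂L₂ = 3.8241×10⁻⁶ m/K → total 3.12481×10⁻⁵ m/K
ΔT = g/(α₁L₁+α₂L₂) = 1.68×10⁻³ / 3.12481×10⁻⁵ = 53.763 K
T = 19.2 + 53.763 = 72.963 °C

T = 73.0 °C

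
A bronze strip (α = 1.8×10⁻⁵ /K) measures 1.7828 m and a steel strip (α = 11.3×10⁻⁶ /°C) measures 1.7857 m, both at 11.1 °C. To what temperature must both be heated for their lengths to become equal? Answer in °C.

L₁(1 + α₁ΔT) = L₂(1 + α₂ΔT) ⇒ ΔT = (L₂ − L₁)/(α₁L₁ − α₂L₂)
L₂ − L₁ = 1.7857 − 1.7828 = 2.90×10⁻³ m
α₁L₁ − α₂L₂ = 1.8×10⁻⁵×1.7828 − 11.3×10⁻⁶×1.7857 = 1.191199×10⁻⁵ m/K
ΔT = 2.90×10⁻³ / 1.191199×10⁻⁵ = 243.452 K
T = 11.1 + 243.452 = 254.552 °C

T = 254.6 °C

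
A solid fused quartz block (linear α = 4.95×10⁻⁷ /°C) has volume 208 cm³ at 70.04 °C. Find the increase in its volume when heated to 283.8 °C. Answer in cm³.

ΔV = 0.0660 cm³

Isotropic solid: β ≈ 3α = 1.5×10⁻⁶ /K; ΔT = 213.76 K
ΔV = 3αV₀ΔT = 3(4.95×10⁻⁷)(208)(213.76) = 0.0660 cm³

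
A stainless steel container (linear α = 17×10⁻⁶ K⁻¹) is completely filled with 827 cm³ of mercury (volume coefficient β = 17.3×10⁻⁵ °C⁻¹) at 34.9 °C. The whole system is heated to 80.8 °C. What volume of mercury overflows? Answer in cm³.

4.63 cm³

The container also expands: β_container ≈ 3α = 5.1×10⁻⁵ /K
Net overflow = V₀(β_liq − 3α_cont)ΔT
β − 3α = 1.73×10⁻⁴ − 5.1×10⁻⁵ = 1.22×10⁻⁴ /K; ΔT = 45.9 K
ΔV = 827 × 1.22×10⁻⁴ × 45.9 = 4.63 cm³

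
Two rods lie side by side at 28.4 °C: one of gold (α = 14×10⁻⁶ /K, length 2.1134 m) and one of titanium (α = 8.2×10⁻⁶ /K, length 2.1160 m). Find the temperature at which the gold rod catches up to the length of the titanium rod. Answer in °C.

T = 240.9 °C

Equal length when α₁L₁ΔT − α₂L₂ΔT = L₂ − L₁ = 2.60×10⁻³ m
α₁L₁ = 2.95876×10⁻⁵, α₂L₂ = 1.73512×10⁻⁵ → Δ(αL) = 1.22364×10⁻⁵ m/K
ΔT = 2.60×10⁻³ / 1.22364×10⁻⁵ = 212.481 K, so T = 28.4 + 212.481 = 240.881 °C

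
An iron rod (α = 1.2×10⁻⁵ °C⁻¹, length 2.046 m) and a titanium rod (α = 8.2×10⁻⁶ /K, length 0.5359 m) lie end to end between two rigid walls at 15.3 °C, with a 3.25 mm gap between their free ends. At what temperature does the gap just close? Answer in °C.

T = 128 °C

α₁L₁ = 2.4552×10⁻⁵ m/K, α₂L₂ = 4.39438×10⁻⁶ m/K → total 2.894638×10⁻⁵ m/K
ΔT = g/(α₁L₁+α₂L₂) = 3.25×10⁻³ / 2.894638×10⁻⁵ = 112.28 K
T = 15.3 + 112.28 = 127.58 °C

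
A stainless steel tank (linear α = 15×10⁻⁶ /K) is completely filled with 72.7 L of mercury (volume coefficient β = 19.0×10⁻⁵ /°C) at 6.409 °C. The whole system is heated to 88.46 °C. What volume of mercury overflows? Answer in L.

0.865 L

The tank also expands: β_container ≈ 3α = 4.5×10⁻⁵ /K
Net overflow = V₀(β_liq − 3α_cont)ΔT
β − 3α = 1.90×10⁻⁴ − 4.5×10⁻⁵ = 1.45×10⁻⁴ /K; ΔT = 82.051 K
ΔV = 72.7 × 1.45×10⁻⁴ × 82.051 = 0.865 L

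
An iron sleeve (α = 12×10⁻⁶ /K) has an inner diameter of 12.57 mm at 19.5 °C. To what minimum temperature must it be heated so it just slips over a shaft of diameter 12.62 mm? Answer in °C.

Required Δd = 12.62 − 12.57 = 0.05 mm
Δd = αd₀ΔT ⇒ ΔT = Δd/(αd₀) = 0.05 / (12×10⁻⁶ × 12.57) = 331.48 K
T_min = 19.5 + 331.48 = 350.98 °C

T = 351 °C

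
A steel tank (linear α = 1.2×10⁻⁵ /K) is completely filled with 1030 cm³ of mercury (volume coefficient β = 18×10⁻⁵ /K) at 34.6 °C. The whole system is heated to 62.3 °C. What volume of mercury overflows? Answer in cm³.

The tank also expands: β_container ≈ 3α = 3.6×10⁻⁵ /K
Net overflow = V₀(β_liq − 3α_cont)ΔT
β − 3α = 1.80×10⁻⁴ − 3.6×10⁻⁵ = 1.44×10⁻⁴ /K; ΔT = 27.7 K
ΔV = 1030 × 1.44×10⁻⁴ × 27.7 = 4.11 cm³

4.11 cm³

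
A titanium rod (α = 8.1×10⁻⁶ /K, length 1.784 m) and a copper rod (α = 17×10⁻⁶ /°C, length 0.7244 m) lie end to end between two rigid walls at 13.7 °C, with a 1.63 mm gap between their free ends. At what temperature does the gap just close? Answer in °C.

T = 74.6 °C

Gap closes when ΔL₁ + ΔL₂ = 1.63 mm = 1.63×10⁻³ m
(α₁L₁ + α₂L₂)ΔT = g
α₁L₁ + α₂L₂ = 8.1×10⁻⁶×1.784 + 17×10⁻⁶×0.7244 = 2.67652×10⁻⁵ m/K
ΔT = 1.63×10⁻³ / 2.67652×10⁻⁵ = 60.900 K
T = 13.7 + 60.900 = 74.600 °C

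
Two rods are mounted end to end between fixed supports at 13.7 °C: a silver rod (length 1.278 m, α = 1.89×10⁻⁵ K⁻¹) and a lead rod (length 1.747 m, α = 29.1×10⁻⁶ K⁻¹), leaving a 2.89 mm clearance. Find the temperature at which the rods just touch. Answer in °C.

T = 52.2 °C

α₁L₁ = 2.41542×10⁻⁵ m/K, α₂L₂ = 5.08377×10⁻⁵ m/K → total 7.49919×10⁻⁵ m/K
ΔT = g/(α₁L₁+α₂L₂) = 2.89×10⁻³ / 7.49919×10⁻⁵ = 38.537 K
T = 13.7 + 38.537 = 52.237 °C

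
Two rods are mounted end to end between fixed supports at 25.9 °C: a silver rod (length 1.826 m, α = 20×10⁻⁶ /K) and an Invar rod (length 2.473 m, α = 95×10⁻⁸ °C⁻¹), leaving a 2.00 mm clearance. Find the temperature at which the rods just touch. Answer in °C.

α₁L₁ = 3.652×10⁻⁵ m/K, α₂L₂ = 2.34935×10⁻⁶ m/K → total 3.886935×10⁻⁵ m/K
ΔT = g/(α₁L₁+α₂L₂) = 2.00×10⁻³ / 3.886935×10⁻⁵ = 51.454 K
T = 25.9 + 51.454 = 77.354 °C

T = 77.4 °C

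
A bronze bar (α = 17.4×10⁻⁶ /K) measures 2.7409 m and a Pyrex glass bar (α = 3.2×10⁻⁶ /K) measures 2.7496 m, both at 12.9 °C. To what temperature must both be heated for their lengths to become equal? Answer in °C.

Equal length when α₁L₁ΔT − α₂L₂ΔT = L₂ − L₁ = 8.70×10⁻³ m
α₁L₁ = 4.769166×10⁻⁵, α₂L₂ = 8.79872×10⁻⁶ → Δ(αL) = 3.889294×10⁻⁵ m/K
ΔT = 8.70×10⁻³ / 3.889294×10⁻⁵ = 223.691 K, so T = 12.9 + 223.691 = 236.591 °C

T = 236.6 °C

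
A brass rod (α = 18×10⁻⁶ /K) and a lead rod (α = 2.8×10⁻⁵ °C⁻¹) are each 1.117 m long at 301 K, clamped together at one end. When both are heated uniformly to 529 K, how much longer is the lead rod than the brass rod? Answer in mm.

2.55 mm

ΔT = 228 K
brass: ΔL = 18×10⁻⁶ × 1.117 m × 228 = 4.5842×10⁻³ m = 4.5842 mm
lead: ΔL = 2.8×10⁻⁵ × 1.117 m × 228 = 7.1309×10⁻³ m = 7.1309 mm
difference = 7.1309 − 4.5842 = 2.5467 mm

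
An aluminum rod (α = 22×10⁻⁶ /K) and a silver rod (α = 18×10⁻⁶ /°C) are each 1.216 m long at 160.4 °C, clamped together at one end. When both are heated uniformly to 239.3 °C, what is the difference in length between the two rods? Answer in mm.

ΔT = 78.9 K
aluminum: ΔL = 22×10⁻⁶ × 1.216 m × 78.9 = 2.1107×10⁻³ m = 2.1107 mm
silver: ΔL = 18×10⁻⁶ × 1.216 m × 78.9 = 1.7270×10⁻³ m = 1.7270 mm
difference = 2.1107 − 1.7270 = 0.3837 mm

0.384 mm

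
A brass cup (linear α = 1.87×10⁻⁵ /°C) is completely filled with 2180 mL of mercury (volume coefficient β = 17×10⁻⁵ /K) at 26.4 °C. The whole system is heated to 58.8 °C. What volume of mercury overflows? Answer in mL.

The cup also expands: β_container ≈ 3α = 5.61×10⁻⁵ /K
Net overflow = V₀(β_liq − 3α_cont)ΔT
β − 3α = 1.70×10⁻⁴ − 5.61×10⁻⁵ = 1.139×10⁻⁴ /K; ΔT = 32.4 K
ΔV = 2180 × 1.139×10⁻⁴ × 32.4 = 8.04 mL

8.04 mL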